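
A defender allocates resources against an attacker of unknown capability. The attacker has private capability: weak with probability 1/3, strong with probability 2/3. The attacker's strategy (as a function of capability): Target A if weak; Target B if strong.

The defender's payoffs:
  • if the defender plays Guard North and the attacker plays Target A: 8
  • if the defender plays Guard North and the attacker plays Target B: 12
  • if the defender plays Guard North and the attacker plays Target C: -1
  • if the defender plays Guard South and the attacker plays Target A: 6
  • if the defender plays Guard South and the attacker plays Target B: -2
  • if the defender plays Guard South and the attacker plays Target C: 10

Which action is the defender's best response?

Guard North

Compute the defender's expected payoff for each action, taking the expectation over the attacker's type.
E[Guard North] = 1/3·(8) + 2/3·(12) = 32/3
E[Guard South] = 1/3·(6) + 2/3·(-2) = 2/3
Best response: Guard North (32/3 is the largest).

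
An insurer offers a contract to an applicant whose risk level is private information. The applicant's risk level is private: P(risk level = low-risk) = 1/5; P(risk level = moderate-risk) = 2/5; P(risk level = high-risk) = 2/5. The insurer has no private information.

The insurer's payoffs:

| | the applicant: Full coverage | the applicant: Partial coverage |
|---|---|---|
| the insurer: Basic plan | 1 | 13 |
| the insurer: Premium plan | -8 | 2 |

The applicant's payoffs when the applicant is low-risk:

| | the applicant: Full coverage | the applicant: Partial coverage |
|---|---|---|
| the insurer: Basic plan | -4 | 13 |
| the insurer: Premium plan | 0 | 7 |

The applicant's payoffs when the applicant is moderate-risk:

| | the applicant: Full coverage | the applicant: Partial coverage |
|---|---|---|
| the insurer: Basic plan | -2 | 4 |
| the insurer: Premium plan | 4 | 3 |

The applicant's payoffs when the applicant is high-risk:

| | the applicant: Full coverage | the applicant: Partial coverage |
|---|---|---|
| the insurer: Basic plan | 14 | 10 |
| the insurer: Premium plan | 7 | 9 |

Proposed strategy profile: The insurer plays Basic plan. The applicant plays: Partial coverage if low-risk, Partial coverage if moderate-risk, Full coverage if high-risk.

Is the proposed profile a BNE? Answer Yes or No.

The insurer plays Basic plan: E[Basic plan] = 1/5·(13) + 2/5·(13) + 2/5·(1) = 41/5; E[Premium plan] = -2. Best-responding. ✓
The applicant (risk level low-risk), facing Basic plan: Full coverage gives -4, Partial coverage gives 13. Proposed Partial coverage is best. ✓
The applicant (risk level moderate-risk), facing Basic plan: Full coverage gives -2, Partial coverage gives 4. Proposed Partial coverage is best. ✓
The applicant (risk level high-risk), facing Basic plan: Full coverage gives 14, Partial coverage gives 10. Proposed Full coverage is best. ✓

Yes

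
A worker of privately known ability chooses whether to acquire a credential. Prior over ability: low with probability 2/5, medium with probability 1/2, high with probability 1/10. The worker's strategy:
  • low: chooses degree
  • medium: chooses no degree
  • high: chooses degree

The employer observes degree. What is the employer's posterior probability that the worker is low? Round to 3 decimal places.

0.800

P(degree) = (2/5)·1 + (1/2)·0 + (1/10)·1 = 1/2
P(low | degree) = ((2/5)·1) / (1/2) = (2/5) / (1/2) = 4/5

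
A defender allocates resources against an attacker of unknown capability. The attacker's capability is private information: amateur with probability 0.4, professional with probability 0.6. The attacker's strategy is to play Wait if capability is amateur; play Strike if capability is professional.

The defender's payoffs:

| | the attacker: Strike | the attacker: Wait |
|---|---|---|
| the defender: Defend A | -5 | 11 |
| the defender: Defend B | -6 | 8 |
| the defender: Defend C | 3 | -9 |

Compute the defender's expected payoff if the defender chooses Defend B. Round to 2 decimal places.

E[Defend B] = 0.4·8 + 0.6·(-6) = 3.2 + (-3.6) = -0.4

-0.40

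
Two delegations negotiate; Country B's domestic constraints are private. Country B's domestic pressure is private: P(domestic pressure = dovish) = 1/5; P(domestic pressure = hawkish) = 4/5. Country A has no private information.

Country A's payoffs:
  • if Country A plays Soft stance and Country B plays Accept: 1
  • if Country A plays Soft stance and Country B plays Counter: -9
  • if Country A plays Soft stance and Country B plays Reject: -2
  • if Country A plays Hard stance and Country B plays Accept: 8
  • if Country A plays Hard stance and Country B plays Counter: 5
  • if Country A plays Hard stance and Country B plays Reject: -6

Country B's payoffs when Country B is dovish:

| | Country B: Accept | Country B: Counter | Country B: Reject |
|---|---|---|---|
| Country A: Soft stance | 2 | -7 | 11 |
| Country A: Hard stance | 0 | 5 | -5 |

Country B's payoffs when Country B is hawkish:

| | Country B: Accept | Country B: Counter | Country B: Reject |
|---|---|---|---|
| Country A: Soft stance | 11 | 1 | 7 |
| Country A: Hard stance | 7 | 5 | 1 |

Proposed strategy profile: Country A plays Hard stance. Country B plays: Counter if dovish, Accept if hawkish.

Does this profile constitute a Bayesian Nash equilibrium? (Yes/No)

A profile is a BNE iff every type of every player is best-responding given beliefs about the other side.
Country A plays Hard stance: E[Hard stance] = 1/5·(5) + 4/5·(8) = 37/5; E[Soft stance] = -1. Best-responding. ✓
Country B (domestic pressure dovish), facing Hard stance: Accept gives 0, Counter gives 5, Reject gives -5. Proposed Counter is best. ✓
Country B (domestic pressure hawkish), facing Hard stance: Accept gives 7, Counter gives 5, Reject gives 1. Proposed Accept is best. ✓

Yes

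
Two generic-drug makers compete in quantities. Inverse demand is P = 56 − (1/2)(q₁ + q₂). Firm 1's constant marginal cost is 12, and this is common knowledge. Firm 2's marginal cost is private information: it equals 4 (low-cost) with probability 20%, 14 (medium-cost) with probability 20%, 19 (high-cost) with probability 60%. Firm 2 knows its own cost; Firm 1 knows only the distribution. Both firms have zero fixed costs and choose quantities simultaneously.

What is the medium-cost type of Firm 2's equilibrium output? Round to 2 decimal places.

26.33

Firm 2 with cost c maximizes (56 − (1/2)(q₁+q₂) − c)·q₂, giving q₂(c) = (56 − c − (1/2)q₁).
E[c₂] = 0.2·4 + 0.2·14 + 0.6·19 = 15
Firm 1's FOC against E[q₂] yields q₁ = (56 − 2·12 + E[c₂])/(3/2) = (56 − 24 + 15)/(3/2) = 31.3333.
q₂(medium-cost) = (56 − 14 − (1/2)·31.3333) = 26.3333.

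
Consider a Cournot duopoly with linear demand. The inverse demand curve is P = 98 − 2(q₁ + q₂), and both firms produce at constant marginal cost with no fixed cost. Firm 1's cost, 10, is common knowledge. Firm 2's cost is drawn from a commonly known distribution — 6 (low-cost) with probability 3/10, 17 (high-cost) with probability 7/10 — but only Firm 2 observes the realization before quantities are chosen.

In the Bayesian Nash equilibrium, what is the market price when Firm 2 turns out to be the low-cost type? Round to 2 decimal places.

Firm 2 with cost c maximizes (98 − 2(q₁+q₂) − c)·q₂, giving q₂(c) = (98 − c − 2q₁)/4.
E[c₂] = 3/10·6 + 7/10·17 = 13.7
Firm 1's FOC against E[q₂] yields q₁ = (98 − 2·10 + E[c₂])/6 = (98 − 20 + 13.7)/6 = 15.2833.
q₂(low-cost) = 15.3583, so P = 98 − 2·(15.2833 + 15.3583) = 36.7167.

36.72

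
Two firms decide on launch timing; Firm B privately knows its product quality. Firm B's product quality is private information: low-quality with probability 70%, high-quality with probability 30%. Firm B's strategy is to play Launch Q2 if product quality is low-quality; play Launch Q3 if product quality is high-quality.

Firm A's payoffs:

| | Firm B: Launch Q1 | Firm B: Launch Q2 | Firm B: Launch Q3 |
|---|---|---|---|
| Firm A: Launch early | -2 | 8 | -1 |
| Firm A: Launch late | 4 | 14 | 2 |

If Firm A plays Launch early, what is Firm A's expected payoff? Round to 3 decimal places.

Take the expectation over Firm B's product quality, weighting each type's action by its prior probability.
E[Launch early] = 0.7·8 + 0.3·(-1) = 5.6 + (-0.3) = 5.3

5.300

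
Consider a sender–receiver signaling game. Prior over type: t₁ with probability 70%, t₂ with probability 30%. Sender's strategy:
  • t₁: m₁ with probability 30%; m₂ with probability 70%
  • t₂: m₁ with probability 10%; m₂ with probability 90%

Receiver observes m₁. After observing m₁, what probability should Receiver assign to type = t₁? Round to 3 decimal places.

0.875

Apply Bayes' rule using the sender's strategy as the likelihood.
P(m₁) = 0.7·0.3 + 0.3·0.1 = 0.24
P(t₁ | m₁) = (0.7·0.3) / 0.24 = 0.21 / 0.24 = 0.875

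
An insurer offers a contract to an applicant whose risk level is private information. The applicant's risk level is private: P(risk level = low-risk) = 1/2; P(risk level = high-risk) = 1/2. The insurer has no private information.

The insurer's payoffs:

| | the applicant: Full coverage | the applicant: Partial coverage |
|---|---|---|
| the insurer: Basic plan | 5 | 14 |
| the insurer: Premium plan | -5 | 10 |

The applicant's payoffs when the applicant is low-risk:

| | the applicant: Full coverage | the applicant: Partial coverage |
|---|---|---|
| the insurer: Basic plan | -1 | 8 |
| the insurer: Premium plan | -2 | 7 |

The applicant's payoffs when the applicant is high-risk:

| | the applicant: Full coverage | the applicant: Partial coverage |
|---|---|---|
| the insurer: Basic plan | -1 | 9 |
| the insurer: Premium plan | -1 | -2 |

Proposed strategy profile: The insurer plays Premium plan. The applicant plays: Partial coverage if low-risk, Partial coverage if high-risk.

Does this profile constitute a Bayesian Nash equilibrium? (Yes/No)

A profile is a BNE iff every type of every player is best-responding given beliefs about the other side.
The insurer plays Premium plan: E[Premium plan] = 1/2·(10) + 1/2·(10) = 10; E[Basic plan] = 14. Not best-responding. ✗
The applicant (risk level low-risk), facing Premium plan: Full coverage gives -2, Partial coverage gives 7. Proposed Partial coverage is best. ✓
The applicant (risk level high-risk), facing Premium plan: Full coverage gives -1, Partial coverage gives -2. Proposed Partial coverage is not best — profitable deviation exists. ✗

No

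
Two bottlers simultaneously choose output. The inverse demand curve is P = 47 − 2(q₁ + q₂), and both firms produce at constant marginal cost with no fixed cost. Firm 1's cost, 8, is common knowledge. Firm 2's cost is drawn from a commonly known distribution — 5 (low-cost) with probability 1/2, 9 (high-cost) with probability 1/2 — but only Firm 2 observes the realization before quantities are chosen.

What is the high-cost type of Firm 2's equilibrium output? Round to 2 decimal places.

6.33

Type-c best response for Firm 2: q₂(c) = (47 − c)/4 − q₁/2.
Firm 1 maximizes expected profit; its first-order condition is 47 − 4q₁ − 2E[q₂] − 8 = 0.
Substituting E[q₂] and solving: E[c₂] = 7, so q₁ = (47 − 2·8 + 7)/6 = 6.33333.
q₂(high-cost) = (47 − 9 − 2·6.33333)/4 = 6.33333.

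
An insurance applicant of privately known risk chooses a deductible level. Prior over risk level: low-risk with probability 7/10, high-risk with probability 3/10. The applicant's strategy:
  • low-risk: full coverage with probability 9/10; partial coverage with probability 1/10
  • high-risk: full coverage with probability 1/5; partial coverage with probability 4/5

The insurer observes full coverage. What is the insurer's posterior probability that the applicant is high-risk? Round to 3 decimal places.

Apply Bayes' rule using the sender's strategy as the likelihood.
P(full coverage) = (7/10)·(9/10) + (3/10)·(1/5) = 69/100
P(high-risk | full coverage) = ((3/10)·(1/5)) / (69/100) = (3/50) / (69/100) = 2/23

0.087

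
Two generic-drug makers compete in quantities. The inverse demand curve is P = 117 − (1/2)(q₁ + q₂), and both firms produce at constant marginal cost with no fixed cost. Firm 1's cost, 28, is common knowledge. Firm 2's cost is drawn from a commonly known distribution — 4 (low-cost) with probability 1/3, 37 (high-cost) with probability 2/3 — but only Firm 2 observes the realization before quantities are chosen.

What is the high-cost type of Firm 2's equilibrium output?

51

Type-c best response for Firm 2: q₂(c) = (117 − c) − q₁/2.
Firm 1 maximizes expected profit; its first-order condition is 117 − q₁ − (1/2)E[q₂] − 28 = 0.
Substituting E[q₂] and solving: E[c₂] = 26, so q₁ = (117 − 2·28 + 26)/(3/2) = 58.
q₂(high-cost) = (117 − 37 − (1/2)·58) = 51.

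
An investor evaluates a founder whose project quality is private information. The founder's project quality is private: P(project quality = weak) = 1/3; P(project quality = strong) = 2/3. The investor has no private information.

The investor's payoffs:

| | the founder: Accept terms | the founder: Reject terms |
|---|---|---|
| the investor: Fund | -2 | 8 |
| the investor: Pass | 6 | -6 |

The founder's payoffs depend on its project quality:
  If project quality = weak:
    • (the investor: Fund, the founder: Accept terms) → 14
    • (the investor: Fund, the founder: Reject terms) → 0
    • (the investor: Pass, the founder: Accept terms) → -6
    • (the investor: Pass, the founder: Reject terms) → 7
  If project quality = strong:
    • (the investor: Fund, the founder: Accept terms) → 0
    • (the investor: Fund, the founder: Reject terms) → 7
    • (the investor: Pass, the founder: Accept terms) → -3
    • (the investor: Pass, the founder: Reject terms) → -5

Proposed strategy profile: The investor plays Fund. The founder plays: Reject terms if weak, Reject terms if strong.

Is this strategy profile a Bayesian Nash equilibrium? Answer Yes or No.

The investor plays Fund: E[Fund] = 1/3·(8) + 2/3·(8) = 8; E[Pass] = -6. Best-responding. ✓
The founder (project quality weak), facing Fund: Accept terms gives 14, Reject terms gives 0. Proposed Reject terms is not best — profitable deviation exists. ✗
The founder (project quality strong), facing Fund: Accept terms gives 0, Reject terms gives 7. Proposed Reject terms is best. ✓

No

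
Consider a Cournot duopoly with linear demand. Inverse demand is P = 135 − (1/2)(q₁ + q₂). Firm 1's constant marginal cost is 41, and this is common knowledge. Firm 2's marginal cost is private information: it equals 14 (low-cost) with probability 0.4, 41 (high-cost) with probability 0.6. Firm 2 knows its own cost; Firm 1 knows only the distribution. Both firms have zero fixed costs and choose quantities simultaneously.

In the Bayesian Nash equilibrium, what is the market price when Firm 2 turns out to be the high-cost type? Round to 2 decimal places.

74.13

Firm 2 with cost c maximizes (135 − (1/2)(q₁+q₂) − c)·q₂, giving q₂(c) = (135 − c − (1/2)q₁).
E[c₂] = 0.4·14 + 0.6·41 = 30.2
Firm 1's FOC against E[q₂] yields q₁ = (135 − 2·41 + E[c₂])/(3/2) = (135 − 82 + 30.2)/(3/2) = 55.4667.
q₂(high-cost) = 66.2667, so P = 135 − (1/2)·(55.4667 + 66.2667) = 74.1333.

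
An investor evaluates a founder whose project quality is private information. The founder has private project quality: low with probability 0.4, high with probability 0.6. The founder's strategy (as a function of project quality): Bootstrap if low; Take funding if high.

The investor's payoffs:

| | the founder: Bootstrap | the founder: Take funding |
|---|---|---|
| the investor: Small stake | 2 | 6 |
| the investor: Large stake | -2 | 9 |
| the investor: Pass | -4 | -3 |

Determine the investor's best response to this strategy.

Large stake

E[Small stake] = 0.4·(2) + 0.6·(6) = 4.4
E[Large stake] = 0.4·(-2) + 0.6·(9) = 4.6
E[Pass] = 0.4·(-4) + 0.6·(-3) = -3.4
Best response: Large stake (4.6 is the largest).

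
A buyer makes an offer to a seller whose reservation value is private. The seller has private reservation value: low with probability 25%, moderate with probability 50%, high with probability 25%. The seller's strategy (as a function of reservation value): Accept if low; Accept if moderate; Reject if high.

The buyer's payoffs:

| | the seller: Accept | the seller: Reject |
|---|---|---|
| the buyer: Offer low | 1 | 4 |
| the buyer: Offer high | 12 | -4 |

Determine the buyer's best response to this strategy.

Offer high

Compute the buyer's expected payoff for each action, taking the expectation over the seller's type.
E[Offer low] = 0.25·(1) + 0.5·(1) + 0.25·(4) = 1.75
E[Offer high] = 0.25·(12) + 0.5·(12) + 0.25·(-4) = 8
Best response: Offer high (8 is the largest).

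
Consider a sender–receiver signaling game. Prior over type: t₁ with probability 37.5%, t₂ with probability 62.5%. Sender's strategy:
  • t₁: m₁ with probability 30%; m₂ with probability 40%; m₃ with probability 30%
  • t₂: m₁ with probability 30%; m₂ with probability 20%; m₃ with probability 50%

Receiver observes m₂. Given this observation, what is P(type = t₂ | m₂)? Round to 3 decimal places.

Apply Bayes' rule using the sender's strategy as the likelihood.
P(m₂) = 0.375·0.4 + 0.625·0.2 = 0.275
P(t₂ | m₂) = (0.625·0.2) / 0.275 = 0.125 / 0.275 = 0.454545

0.455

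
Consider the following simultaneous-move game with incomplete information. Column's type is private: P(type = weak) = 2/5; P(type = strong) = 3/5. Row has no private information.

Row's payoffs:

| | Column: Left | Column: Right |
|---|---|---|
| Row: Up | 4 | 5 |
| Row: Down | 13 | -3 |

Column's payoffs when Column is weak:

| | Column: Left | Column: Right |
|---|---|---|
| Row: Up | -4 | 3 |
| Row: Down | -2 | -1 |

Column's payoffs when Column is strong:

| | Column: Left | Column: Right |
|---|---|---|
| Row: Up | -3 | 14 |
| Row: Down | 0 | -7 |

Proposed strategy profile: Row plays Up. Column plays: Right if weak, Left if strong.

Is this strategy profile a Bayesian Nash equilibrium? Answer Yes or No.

A profile is a BNE iff every type of every player is best-responding given beliefs about the other side.
Row plays Up: E[Up] = 2/5·(5) + 3/5·(4) = 22/5; E[Down] = 33/5. Not best-responding. ✗
Column (type weak), facing Up: Left gives -4, Right gives 3. Proposed Right is best. ✓
Column (type strong), facing Up: Left gives -3, Right gives 14. Proposed Left is not best — profitable deviation exists. ✗

No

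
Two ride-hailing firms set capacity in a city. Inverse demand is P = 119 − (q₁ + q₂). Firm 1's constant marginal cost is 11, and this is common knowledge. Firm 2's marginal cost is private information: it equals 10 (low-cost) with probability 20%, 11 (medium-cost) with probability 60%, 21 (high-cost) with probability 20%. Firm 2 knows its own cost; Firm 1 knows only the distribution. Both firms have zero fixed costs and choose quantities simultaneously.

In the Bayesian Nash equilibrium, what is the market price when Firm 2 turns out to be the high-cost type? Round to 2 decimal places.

Type-c best response for Firm 2: q₂(c) = (119 − c)/2 − q₁/2.
Firm 1 maximizes expected profit; its first-order condition is 119 − 2q₁ − E[q₂] − 11 = 0.
Substituting E[q₂] and solving: E[c₂] = 12.8, so q₁ = (119 − 2·11 + 12.8)/3 = 36.6.
q₂(high-cost) = 30.7, so P = 119 − (36.6 + 30.7) = 51.7.

51.70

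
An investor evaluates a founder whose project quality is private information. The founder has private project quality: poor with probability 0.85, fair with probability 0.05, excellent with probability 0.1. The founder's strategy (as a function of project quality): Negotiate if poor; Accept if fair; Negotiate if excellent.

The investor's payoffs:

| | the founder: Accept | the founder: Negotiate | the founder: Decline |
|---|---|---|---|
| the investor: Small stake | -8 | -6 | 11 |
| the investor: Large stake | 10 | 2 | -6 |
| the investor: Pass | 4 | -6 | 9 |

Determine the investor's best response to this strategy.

Compute the investor's expected payoff for each action, taking the expectation over the founder's type.
E[Small stake] = 0.85·(-6) + 0.05·(-8) + 0.1·(-6) = -6.1
E[Large stake] = 0.85·(2) + 0.05·(10) + 0.1·(2) = 2.4
E[Pass] = 0.85·(-6) + 0.05·(4) + 0.1·(-6) = -5.5
Best response: Large stake (2.4 is the largest).

Large stake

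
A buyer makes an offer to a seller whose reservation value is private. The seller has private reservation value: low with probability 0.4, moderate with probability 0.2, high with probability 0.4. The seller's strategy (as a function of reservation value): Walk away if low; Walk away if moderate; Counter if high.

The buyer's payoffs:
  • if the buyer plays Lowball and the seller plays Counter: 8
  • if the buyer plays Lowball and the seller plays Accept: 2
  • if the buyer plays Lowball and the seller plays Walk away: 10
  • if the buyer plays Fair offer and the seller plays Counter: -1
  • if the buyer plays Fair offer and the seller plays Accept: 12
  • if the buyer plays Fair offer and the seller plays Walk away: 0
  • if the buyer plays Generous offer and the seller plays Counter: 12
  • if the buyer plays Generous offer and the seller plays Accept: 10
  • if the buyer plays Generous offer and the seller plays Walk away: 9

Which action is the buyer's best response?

Generous offer

E[Lowball] = 0.4·(10) + 0.2·(10) + 0.4·(8) = 9.2
E[Fair offer] = 0.4·(0) + 0.2·(0) + 0.4·(-1) = -0.4
E[Generous offer] = 0.4·(9) + 0.2·(9) + 0.4·(12) = 10.2
Best response: Generous offer (10.2 is the largest).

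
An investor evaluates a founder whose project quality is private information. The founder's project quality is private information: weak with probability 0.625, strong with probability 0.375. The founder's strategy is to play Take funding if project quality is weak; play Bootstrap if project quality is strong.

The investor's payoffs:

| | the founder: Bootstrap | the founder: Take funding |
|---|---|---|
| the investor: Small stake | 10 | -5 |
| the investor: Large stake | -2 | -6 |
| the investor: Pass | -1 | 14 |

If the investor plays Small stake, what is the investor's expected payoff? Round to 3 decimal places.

E[Small stake] = 0.625·(-5) + 0.375·10 = (-3.125) + 3.75 = 0.625

0.625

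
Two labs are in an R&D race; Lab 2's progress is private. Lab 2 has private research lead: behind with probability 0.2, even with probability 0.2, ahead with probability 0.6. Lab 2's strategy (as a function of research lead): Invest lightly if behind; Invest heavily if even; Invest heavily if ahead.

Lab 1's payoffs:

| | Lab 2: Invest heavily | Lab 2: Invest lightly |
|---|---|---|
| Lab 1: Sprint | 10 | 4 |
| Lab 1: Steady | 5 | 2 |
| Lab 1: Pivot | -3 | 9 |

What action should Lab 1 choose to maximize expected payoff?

E[Sprint] = 0.2·(4) + 0.2·(10) + 0.6·(10) = 8.8
E[Steady] = 0.2·(2) + 0.2·(5) + 0.6·(5) = 4.4
E[Pivot] = 0.2·(9) + 0.2·(-3) + 0.6·(-3) = -0.6
Best response: Sprint (8.8 is the largest).

Sprint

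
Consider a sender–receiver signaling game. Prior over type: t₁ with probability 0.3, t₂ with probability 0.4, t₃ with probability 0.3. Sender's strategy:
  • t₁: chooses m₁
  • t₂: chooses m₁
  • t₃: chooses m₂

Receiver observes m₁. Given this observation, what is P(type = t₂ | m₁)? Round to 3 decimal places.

0.571

P(m₁) = 0.3·1 + 0.4·1 + 0.3·0 = 0.7
P(t₂ | m₁) = (0.4·1) / 0.7 = 0.4 / 0.7 = 0.571429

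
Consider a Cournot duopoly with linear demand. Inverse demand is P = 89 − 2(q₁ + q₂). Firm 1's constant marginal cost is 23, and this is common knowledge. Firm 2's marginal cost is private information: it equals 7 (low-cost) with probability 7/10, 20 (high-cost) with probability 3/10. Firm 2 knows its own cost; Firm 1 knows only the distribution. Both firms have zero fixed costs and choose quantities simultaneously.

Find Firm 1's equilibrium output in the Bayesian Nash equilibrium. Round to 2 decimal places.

Firm 2 with cost c maximizes (89 − 2(q₁+q₂) − c)·q₂, giving q₂(c) = (89 − c − 2q₁)/4.
E[c₂] = 7/10·7 + 3/10·20 = 10.9
Firm 1's FOC against E[q₂] yields q₁ = (89 − 2·23 + E[c₂])/6 = (89 − 46 + 10.9)/6 = 8.98333.

8.98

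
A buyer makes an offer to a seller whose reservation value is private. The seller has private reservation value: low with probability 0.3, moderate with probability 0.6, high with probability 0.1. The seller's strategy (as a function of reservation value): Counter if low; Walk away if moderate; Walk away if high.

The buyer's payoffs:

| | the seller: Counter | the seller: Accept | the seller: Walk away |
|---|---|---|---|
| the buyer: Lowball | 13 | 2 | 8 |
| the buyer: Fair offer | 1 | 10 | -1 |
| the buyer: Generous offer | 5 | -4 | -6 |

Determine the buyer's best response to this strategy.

Lowball

E[Lowball] = 0.3·(13) + 0.6·(8) + 0.1·(8) = 9.5
E[Fair offer] = 0.3·(1) + 0.6·(-1) + 0.1·(-1) = -0.4
E[Generous offer] = 0.3·(5) + 0.6·(-6) + 0.1·(-6) = -2.7
Best response: Lowball (9.5 is the largest).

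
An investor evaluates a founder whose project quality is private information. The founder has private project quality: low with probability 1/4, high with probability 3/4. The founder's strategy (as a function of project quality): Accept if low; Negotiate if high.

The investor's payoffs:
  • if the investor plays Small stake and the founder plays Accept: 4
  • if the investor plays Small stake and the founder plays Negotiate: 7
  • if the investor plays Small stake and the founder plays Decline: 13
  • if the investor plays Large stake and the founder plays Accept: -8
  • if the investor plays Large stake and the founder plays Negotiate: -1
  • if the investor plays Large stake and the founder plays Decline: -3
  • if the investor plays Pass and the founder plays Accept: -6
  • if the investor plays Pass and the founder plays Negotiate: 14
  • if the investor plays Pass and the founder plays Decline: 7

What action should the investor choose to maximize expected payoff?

Compute the investor's expected payoff for each action, taking the expectation over the founder's type.
E[Small stake] = 1/4·(4) + 3/4·(7) = 25/4
E[Large stake] = 1/4·(-8) + 3/4·(-1) = -11/4
E[Pass] = 1/4·(-6) + 3/4·(14) = 9
Best response: Pass (9 is the largest).

Pass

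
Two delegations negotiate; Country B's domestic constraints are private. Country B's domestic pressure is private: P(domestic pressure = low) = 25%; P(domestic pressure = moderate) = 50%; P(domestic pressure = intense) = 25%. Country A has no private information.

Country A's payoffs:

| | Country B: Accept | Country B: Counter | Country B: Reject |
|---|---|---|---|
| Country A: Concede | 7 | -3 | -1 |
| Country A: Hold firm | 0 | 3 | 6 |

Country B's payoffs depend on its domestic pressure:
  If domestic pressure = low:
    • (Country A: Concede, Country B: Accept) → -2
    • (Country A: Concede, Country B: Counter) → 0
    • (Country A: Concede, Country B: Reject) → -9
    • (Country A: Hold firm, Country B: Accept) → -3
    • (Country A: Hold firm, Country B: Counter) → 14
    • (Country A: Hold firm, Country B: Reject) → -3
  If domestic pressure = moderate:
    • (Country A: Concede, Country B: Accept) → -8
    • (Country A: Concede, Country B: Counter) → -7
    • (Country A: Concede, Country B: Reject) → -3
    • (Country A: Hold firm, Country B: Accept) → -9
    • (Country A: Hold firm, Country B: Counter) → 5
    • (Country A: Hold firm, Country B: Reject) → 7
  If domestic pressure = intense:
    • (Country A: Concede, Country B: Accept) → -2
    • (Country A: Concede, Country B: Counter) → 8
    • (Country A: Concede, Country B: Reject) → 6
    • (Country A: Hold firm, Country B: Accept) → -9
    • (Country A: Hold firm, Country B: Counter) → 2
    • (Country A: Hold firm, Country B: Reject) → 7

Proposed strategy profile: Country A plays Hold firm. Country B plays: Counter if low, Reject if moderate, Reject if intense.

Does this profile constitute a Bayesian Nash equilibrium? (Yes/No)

Country A plays Hold firm: E[Hold firm] = 0.25·(3) + 0.5·(6) + 0.25·(6) = 5.25; E[Concede] = -1.5. Best-responding. ✓
Country B (domestic pressure low), facing Hold firm: Accept gives -3, Counter gives 14, Reject gives -3. Proposed Counter is best. ✓
Country B (domestic pressure moderate), facing Hold firm: Accept gives -9, Counter gives 5, Reject gives 7. Proposed Reject is best. ✓
Country B (domestic pressure intense), facing Hold firm: Accept gives -9, Counter gives 2, Reject gives 7. Proposed Reject is best. ✓

Yes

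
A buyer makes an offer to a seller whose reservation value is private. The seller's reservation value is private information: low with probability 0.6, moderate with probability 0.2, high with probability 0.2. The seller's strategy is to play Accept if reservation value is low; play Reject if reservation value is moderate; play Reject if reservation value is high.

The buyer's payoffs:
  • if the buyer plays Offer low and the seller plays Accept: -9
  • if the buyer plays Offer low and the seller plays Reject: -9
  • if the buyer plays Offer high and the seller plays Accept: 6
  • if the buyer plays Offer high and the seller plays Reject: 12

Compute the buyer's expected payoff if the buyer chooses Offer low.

-9

E[Offer low] = 0.6·(-9) + 0.2·(-9) + 0.2·(-9) = (-5.4) + (-1.8) + (-1.8) = -9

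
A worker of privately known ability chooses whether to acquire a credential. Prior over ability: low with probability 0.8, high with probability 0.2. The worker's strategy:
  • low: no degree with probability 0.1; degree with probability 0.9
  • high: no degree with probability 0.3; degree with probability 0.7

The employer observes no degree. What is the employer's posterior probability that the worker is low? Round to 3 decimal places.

0.571

P(no degree) = 0.8·0.1 + 0.2·0.3 = 0.14
P(low | no degree) = (0.8·0.1) / 0.14 = 0.08 / 0.14 = 0.571429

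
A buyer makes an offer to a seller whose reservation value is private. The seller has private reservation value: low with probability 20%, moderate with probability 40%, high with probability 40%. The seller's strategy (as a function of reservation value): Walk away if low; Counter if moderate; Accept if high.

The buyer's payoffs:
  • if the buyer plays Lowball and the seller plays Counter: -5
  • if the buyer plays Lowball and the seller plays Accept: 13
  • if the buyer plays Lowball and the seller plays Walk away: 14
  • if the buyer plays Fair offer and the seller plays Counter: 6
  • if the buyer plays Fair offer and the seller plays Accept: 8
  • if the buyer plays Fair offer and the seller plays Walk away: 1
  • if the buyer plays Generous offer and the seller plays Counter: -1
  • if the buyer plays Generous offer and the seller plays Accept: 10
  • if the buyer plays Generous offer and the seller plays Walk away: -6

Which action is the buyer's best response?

Lowball

Compute the buyer's expected payoff for each action, taking the expectation over the seller's type.
E[Lowball] = 0.2·(14) + 0.4·(-5) + 0.4·(13) = 6
E[Fair offer] = 0.2·(1) + 0.4·(6) + 0.4·(8) = 5.8
E[Generous offer] = 0.2·(-6) + 0.4·(-1) + 0.4·(10) = 2.4
Best response: Lowball (6 is the largest).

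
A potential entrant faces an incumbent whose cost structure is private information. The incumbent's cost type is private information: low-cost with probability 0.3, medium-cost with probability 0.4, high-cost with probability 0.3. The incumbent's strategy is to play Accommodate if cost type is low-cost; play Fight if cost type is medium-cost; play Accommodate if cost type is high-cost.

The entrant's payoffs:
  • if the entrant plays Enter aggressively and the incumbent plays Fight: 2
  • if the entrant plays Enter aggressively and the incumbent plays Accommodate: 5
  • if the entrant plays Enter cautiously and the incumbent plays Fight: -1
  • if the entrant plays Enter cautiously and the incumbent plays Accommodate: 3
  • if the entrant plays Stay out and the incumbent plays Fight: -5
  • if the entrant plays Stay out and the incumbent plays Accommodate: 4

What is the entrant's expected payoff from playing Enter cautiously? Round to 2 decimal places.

1.40

E[Enter cautiously] = 0.3·3 + 0.4·(-1) + 0.3·3 = 0.9 + (-0.4) + 0.9 = 1.4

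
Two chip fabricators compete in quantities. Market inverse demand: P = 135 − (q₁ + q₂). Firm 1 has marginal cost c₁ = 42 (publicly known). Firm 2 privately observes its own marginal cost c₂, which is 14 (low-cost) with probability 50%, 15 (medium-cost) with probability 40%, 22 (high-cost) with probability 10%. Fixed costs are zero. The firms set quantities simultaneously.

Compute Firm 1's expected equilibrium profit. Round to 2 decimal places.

486.94

Type-c best response for Firm 2: q₂(c) = (135 − c)/2 − q₁/2.
Firm 1 maximizes expected profit; its first-order condition is 135 − 2q₁ − E[q₂] − 42 = 0.
Substituting E[q₂] and solving: E[c₂] = 15.2, so q₁ = (135 − 2·42 + 15.2)/3 = 22.0667.
E[P] = 135 − (q₁ + E[q₂]) = 64.0667; Firm 1's expected profit = (E[P] − 42)·q₁ = (64.0667 − 42)·22.0667 = 486.938.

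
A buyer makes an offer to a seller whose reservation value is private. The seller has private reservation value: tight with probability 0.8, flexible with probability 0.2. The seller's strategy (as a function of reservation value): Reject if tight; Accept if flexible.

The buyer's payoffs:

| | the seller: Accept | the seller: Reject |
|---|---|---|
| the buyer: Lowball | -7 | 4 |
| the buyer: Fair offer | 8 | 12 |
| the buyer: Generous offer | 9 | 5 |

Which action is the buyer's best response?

E[Lowball] = 0.8·(4) + 0.2·(-7) = 1.8
E[Fair offer] = 0.8·(12) + 0.2·(8) = 11.2
E[Generous offer] = 0.8·(5) + 0.2·(9) = 5.8
Best response: Fair offer (11.2 is the largest).

Fair offer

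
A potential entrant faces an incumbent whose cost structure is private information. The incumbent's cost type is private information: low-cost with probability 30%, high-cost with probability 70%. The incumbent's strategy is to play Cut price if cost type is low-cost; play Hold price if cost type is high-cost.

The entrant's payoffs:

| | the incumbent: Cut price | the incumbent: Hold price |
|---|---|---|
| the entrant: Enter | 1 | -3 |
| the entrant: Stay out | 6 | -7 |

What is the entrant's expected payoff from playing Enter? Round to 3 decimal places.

Take the expectation over the incumbent's cost type, weighting each type's action by its prior probability.
E[Enter] = 0.3·1 + 0.7·(-3) = 0.3 + (-2.1) = -1.8

-1.800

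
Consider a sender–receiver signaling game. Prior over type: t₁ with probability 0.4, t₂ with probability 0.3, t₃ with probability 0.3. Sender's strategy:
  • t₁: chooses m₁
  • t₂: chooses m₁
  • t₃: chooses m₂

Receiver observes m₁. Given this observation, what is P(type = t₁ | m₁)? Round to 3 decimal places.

P(m₁) = 0.4·1 + 0.3·1 + 0.3·0 = 0.7
P(t₁ | m₁) = (0.4·1) / 0.7 = 0.4 / 0.7 = 0.571429

0.571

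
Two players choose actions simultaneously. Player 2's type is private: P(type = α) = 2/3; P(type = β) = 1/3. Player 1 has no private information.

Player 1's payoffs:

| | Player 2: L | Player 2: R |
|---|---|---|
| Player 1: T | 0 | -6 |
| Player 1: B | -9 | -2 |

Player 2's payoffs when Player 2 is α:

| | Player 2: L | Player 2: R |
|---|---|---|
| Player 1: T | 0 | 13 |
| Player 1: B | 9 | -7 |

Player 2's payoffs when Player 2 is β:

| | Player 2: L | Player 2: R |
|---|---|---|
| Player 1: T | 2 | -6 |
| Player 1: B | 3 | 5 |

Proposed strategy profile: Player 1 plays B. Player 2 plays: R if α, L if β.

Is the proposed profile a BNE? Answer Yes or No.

No

A profile is a BNE iff every type of every player is best-responding given beliefs about the other side.
Player 1 plays B: E[B] = 2/3·(-2) + 1/3·(-9) = -13/3; E[T] = -4. Not best-responding. ✗
Player 2 (type α), facing B: L gives 9, R gives -7. Proposed R is not best — profitable deviation exists. ✗
Player 2 (type β), facing B: L gives 3, R gives 5. Proposed L is not best — profitable deviation exists. ✗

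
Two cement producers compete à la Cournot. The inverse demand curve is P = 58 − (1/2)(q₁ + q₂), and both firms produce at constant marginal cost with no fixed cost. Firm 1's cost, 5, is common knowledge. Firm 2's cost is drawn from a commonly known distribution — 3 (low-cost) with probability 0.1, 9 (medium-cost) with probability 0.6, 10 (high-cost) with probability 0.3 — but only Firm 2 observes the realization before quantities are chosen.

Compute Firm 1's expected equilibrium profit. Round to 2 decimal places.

714.42

Firm 2 with cost c maximizes (58 − (1/2)(q₁+q₂) − c)·q₂, giving q₂(c) = (58 − c − (1/2)q₁).
E[c₂] = 0.1·3 + 0.6·9 + 0.3·10 = 8.7
Firm 1's FOC against E[q₂] yields q₁ = (58 − 2·5 + E[c₂])/(3/2) = (58 − 10 + 8.7)/(3/2) = 37.8.
E[P] = 58 − (1/2)·(q₁ + E[q₂]) = 23.9; Firm 1's expected profit = (E[P] − 5)·q₁ = (23.9 − 5)·37.8 = 714.42.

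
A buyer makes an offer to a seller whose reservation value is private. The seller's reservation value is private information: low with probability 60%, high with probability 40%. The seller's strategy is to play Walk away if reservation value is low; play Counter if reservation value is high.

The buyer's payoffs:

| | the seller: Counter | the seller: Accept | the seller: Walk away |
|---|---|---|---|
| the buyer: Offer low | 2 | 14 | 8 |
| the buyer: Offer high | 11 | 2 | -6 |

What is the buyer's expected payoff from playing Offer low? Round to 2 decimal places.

5.60

E[Offer low] = 0.6·8 + 0.4·2 = 4.8 + 0.8 = 5.6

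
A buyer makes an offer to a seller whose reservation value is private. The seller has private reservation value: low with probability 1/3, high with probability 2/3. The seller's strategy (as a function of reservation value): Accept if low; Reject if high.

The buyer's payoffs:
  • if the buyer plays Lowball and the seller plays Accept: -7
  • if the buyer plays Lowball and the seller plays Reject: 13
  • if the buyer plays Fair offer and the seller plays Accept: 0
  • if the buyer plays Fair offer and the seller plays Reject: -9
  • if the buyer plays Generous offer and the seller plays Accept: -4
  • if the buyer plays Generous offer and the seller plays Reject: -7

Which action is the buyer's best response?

E[Lowball] = 1/3·(-7) + 2/3·(13) = 19/3
E[Fair offer] = 1/3·(0) + 2/3·(-9) = -6
E[Generous offer] = 1/3·(-4) + 2/3·(-7) = -6
Best response: Lowball (19/3 is the largest).

Lowball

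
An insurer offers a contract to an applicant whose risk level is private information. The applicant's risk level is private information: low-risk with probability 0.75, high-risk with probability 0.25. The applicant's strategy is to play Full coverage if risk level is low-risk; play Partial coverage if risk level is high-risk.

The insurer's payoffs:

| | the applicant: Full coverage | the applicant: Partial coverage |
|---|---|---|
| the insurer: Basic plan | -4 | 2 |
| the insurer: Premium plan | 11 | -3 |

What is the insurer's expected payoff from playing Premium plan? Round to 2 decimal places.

E[Premium plan] = 0.75·11 + 0.25·(-3) = 8.25 + (-0.75) = 7.5

7.50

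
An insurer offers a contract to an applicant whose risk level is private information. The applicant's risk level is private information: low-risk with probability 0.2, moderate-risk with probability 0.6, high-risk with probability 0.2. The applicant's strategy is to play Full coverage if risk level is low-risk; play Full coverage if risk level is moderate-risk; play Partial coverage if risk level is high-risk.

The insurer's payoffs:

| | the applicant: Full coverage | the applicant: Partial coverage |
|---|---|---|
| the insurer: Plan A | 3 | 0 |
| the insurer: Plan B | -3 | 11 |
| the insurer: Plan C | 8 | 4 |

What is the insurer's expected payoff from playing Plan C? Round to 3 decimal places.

7.200

E[Plan C] = 0.2·8 + 0.6·8 + 0.2·4 = 1.6 + 4.8 + 0.8 = 7.2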